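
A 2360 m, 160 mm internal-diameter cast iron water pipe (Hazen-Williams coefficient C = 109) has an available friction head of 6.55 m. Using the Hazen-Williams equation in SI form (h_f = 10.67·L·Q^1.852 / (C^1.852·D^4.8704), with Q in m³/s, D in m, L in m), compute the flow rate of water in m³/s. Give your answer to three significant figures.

Rearranging: Q = [h_f·C^1.852·D^4.8704 / (10.67·L)]^(1/1.852)
Q = [6.55·109^1.852·0.160^4.8704 / (10.67·2360)]^0.540 = 0.01020 m³/s

Q ≈ 0.0102 m³/s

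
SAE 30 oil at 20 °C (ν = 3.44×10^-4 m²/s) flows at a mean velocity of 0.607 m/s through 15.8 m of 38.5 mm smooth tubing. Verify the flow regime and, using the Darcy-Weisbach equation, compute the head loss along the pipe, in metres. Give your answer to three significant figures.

Re = VD/ν = 0.607·0.03850/3.44×10^-4 = 67.9 → laminar (Re < 2300)
f = 64/Re = 0.9421
h_f = f(L/D)V²/(2g) = 0.9421·(15.8/0.03850)·0.607²/(2·9.81) = 7.260 m

h_f ≈ 7.26 m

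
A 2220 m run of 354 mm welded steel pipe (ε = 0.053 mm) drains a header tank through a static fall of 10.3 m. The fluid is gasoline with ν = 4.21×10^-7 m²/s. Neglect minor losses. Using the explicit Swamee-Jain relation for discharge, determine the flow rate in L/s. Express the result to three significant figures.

Swamee-Jain (Type II): Q = -0.965·√(gD⁵h_f/L)·ln[ε/(3.7D) + √(3.17ν²L/(gD³h_f))]
√(gD⁵h_f/L) = √(9.81·0.354⁵·10.3/2220) = 0.01591
ε/(3.7D) = 4.05×10^-5; √(3.17ν²L/(gD³h_f)) = 1.67×10^-5
Q = -0.965·0.01591·ln(5.715×10^-5) = 0.1500 m³/s
Check: V = 1.52 m/s, Re = 1.28×10^6, f = 0.01397, h_f = 10.4 m ≈ 10.3 m ✓

Q ≈ 150 L/s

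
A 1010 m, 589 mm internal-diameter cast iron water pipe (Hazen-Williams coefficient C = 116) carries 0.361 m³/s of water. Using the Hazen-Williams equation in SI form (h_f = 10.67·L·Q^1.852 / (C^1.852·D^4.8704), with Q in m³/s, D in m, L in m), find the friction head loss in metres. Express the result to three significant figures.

h_f ≈ 3.23 m

h_f = 10.67·1010·0.361^1.852 / (116^1.852·0.589^4.8704) = 3.230 m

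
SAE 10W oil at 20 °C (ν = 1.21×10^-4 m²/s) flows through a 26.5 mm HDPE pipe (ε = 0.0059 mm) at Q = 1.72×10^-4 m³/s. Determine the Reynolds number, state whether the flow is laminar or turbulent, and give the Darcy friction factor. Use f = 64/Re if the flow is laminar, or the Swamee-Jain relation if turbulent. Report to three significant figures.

V = 4Q/(πD²) = 0.3119 m/s
Re = VD/ν = 0.3119·0.0265/1.21×10^-4 = 68.3
Re < 2300 → laminar → f = 64/Re = 0.9371

Re ≈ 68.3; laminar; f = 64/Re ≈ 0.937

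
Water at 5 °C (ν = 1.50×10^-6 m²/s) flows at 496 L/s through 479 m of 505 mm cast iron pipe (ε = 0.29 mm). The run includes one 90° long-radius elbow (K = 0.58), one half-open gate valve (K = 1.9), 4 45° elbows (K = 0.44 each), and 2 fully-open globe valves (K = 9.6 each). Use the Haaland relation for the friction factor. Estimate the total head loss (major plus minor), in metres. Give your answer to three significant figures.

H_L ≈ 12.6 m

V = 4Q/(πD²) = 2.476 m/s; V²/2g = 0.3125 m
Re = 8.34×10^5, ε/D = 5.74×10^-4 → f = 0.01774 (Haaland)
Major: h_f = f(L/D)·V²/2g = 0.01774·948.5·0.3125 = 5.259 m
Minor: ΣK = 23.4; h_m = ΣK·V²/2g = 7.326 m
Total H_L = 5.259 + 7.326 = 12.59 m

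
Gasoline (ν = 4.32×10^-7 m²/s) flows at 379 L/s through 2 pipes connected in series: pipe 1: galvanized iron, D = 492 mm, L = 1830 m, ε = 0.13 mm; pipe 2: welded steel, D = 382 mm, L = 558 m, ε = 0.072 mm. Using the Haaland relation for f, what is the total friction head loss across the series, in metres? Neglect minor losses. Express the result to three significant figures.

H ≈ 22.6 m

Pipe 1: V = 1.994 m/s, Re = 2.27×10^6, ε/D = 2.64×10^-4, f = 0.01489, h_1 = f(L/D)V²/2g = 11.22 m
Pipe 2: V = 3.307 m/s, Re = 2.92×10^6, ε/D = 1.88×10^-4, f = 0.01392, h_2 = f(L/D)V²/2g = 11.33 m
Series → Q common, losses add: H = Σh = 22.55 m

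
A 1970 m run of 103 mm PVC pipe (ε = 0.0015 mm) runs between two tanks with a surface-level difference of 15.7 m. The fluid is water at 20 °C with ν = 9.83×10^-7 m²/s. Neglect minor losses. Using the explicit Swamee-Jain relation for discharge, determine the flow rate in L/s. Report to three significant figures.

Q ≈ 7.86 L/s

Swamee-Jain (Type II): Q = -0.965·√(gD⁵h_f/L)·ln[ε/(3.7D) + √(3.17ν²L/(gD³h_f))]
√(gD⁵h_f/L) = √(9.81·0.103⁵·15.7/1970) = 9.520×10^-4
ε/(3.7D) = 3.94×10^-6; √(3.17ν²L/(gD³h_f)) = 1.89×10^-4
Q = -0.965·9.520×10^-4·ln(1.933×10^-4) = 0.007856 m³/s
Check: V = 0.943 m/s, Re = 9.88×10^4, f = 0.01800, h_f = 15.6 m ≈ 15.7 m ✓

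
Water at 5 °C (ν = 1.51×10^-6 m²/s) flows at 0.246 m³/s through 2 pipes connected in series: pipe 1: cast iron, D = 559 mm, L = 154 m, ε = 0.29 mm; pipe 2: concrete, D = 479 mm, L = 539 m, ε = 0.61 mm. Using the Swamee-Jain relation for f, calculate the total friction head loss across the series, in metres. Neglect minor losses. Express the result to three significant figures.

Pipe 1: V = 1.002 m/s, Re = 3.71×10^5, ε/D = 5.19×10^-4, f = 0.01818, h_1 = f(L/D)V²/2g = 0.2565 m
Pipe 2: V = 1.365 m/s, Re = 4.33×10^5, ε/D = 0.00127, f = 0.02155, h_2 = f(L/D)V²/2g = 2.303 m
Series → Q common, losses add: H = Σh = 2.560 m

H ≈ 2.56 m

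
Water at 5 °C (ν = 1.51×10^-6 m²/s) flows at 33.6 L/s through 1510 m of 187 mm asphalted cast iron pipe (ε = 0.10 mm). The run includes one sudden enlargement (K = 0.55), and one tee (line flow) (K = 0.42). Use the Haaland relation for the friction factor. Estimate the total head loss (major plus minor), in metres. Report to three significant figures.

H_L ≈ 12.0 m

V = 4Q/(πD²) = 1.223 m/s; V²/2g = 0.07628 m
Re = 1.52×10^5, ε/D = 5.35×10^-4 → f = 0.01930 (Haaland)
Major: h_f = f(L/D)·V²/2g = 0.01930·8075·0.07628 = 11.89 m
Minor: ΣK = 0.970; h_m = ΣK·V²/2g = 0.07400 m
Total H_L = 11.89 + 0.07400 = 11.96 m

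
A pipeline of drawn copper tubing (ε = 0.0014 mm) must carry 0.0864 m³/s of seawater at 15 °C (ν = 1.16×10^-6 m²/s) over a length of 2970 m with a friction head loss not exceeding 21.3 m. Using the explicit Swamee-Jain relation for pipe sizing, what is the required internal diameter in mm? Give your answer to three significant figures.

D ≈ 264 mm

Swamee-Jain (Type III): D = 0.66·[ε^1.25·(LQ²/(gh_f))^4.75 + ν·Q^9.4·(L/(gh_f))^5.2]^0.04
LQ²/(gh_f) = 0.1061; L/(gh_f) = 14.21
Term 1 = ε^1.25·(…)^4.75 = 1.13×10^-12; Term 2 = ν·Q^9.4·(…)^5.2 = 1.15×10^-10
D = 0.66·(1.13×10^-12 + 1.15×10^-10)^0.04 = 0.2644 m = 264 mm
Check: V = 1.57 m/s, Re = 3.59×10^5, f = 0.01397, h_f = 19.8 m ≈ 21.3 m ✓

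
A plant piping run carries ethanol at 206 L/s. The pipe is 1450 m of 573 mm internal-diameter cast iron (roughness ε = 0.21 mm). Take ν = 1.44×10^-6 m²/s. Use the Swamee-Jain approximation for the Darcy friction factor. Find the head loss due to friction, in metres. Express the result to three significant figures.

V = 4Q/(πD²) = 4·0.206/(π·0.573²) = 0.7989 m/s
Re = VD/ν = 0.7989·0.573/1.44×10^-6 = 3.18×10^5 → turbulent
ε/D = 0.21/573 = 3.66×10^-4
Swamee-Jain: f = 0.01743
h_f = f(L/D)V²/(2g) = 0.01743·(1450/0.573)·0.7989²/(2·9.81) = 1.435 m

h_f ≈ 1.43 m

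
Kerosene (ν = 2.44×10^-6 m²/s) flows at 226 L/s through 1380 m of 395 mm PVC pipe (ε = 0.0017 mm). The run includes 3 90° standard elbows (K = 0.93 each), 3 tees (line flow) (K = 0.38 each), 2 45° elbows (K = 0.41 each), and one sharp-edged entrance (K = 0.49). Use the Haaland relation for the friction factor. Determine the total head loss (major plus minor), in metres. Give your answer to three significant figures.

V = 4Q/(πD²) = 1.844 m/s; V²/2g = 0.1734 m
Re = 2.99×10^5, ε/D = 4.30×10^-6 → f = 0.01439 (Haaland)
Major: h_f = f(L/D)·V²/2g = 0.01439·3494·0.1734 = 8.715 m
Minor: ΣK = 5.24; h_m = ΣK·V²/2g = 0.9084 m
Total H_L = 8.715 + 0.9084 = 9.624 m

H_L ≈ 9.62 m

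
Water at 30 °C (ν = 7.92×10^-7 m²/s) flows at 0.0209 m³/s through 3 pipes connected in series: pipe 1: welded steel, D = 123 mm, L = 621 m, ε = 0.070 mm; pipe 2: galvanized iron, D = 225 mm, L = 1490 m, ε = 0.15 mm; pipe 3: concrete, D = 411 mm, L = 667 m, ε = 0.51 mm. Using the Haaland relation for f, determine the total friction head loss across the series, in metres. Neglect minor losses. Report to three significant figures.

H ≈ 16.7 m

Pipe 1: V = 1.759 m/s, Re = 2.73×10^5, ε/D = 5.69×10^-4, f = 0.01857, h_1 = f(L/D)V²/2g = 14.78 m
Pipe 2: V = 0.5256 m/s, Re = 1.49×10^5, ε/D = 6.67×10^-4, f = 0.01993, h_2 = f(L/D)V²/2g = 1.858 m
Pipe 3: V = 0.1575 m/s, Re = 8.18×10^4, ε/D = 0.00124, f = 0.02316, h_3 = f(L/D)V²/2g = 0.04754 m
Series → Q common, losses add: H = Σh = 16.69 m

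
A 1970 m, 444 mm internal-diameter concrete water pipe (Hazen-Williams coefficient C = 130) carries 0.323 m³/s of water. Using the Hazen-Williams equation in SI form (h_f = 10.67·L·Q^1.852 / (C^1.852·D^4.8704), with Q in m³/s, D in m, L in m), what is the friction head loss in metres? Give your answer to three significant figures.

h_f = 10.67·1970·0.323^1.852 / (130^1.852·0.444^4.8704) = 16.45 m

h_f ≈ 16.4 m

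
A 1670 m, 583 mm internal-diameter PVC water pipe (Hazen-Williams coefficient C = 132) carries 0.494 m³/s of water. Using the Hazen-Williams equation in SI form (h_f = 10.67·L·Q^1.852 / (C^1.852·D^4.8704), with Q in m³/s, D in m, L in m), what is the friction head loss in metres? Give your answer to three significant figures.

h_f = 10.67·1670·0.494^1.852 / (132^1.852·0.583^4.8704) = 7.900 m

h_f ≈ 7.90 m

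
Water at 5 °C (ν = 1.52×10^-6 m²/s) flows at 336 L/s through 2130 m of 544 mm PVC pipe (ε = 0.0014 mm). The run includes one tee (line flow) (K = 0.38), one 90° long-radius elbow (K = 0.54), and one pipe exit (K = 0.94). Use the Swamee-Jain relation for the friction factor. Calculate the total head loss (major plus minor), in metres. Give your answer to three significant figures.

H_L ≈ 5.64 m

V = 4Q/(πD²) = 1.446 m/s; V²/2g = 0.1065 m
Re = 5.17×10^5, ε/D = 2.57×10^-6 → f = 0.01305 (Swamee-Jain)
Major: h_f = f(L/D)·V²/2g = 0.01305·3915·0.1065 = 5.444 m
Minor: ΣK = 1.86; h_m = ΣK·V²/2g = 0.1981 m
Total H_L = 5.444 + 0.1981 = 5.642 m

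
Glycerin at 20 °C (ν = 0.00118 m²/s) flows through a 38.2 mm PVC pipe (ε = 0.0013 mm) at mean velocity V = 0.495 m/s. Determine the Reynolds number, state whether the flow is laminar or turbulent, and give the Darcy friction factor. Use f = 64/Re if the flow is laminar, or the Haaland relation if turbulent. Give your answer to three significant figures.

Re ≈ 16.0; laminar; f = 64/Re ≈ 3.99

Re = VD/ν = 0.4950·0.0382/0.00118 = 16.0
Re < 2300 → laminar → f = 64/Re = 3.994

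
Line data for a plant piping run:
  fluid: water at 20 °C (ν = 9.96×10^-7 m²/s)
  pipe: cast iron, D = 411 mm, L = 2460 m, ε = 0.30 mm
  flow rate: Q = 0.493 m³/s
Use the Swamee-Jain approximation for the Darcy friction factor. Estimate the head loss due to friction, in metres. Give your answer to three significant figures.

h_f ≈ 78.1 m

V = 4Q/(πD²) = 4·0.493/(π·0.411²) = 3.716 m/s
Re = VD/ν = 3.716·0.411/9.96×10^-7 = 1.53×10^6 → turbulent
ε/D = 0.30/411 = 7.30×10^-4
Swamee-Jain: f = 0.01854
h_f = f(L/D)V²/(2g) = 0.01854·(2460/0.411)·3.716²/(2·9.81) = 78.11 m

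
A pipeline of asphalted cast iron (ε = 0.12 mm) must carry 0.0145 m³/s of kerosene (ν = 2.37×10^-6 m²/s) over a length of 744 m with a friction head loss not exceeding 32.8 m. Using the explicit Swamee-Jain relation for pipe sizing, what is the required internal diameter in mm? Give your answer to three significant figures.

Swamee-Jain (Type III): D = 0.66·[ε^1.25·(LQ²/(gh_f))^4.75 + ν·Q^9.4·(L/(gh_f))^5.2]^0.04
LQ²/(gh_f) = 4.861×10^-4; L/(gh_f) = 2.312
Term 1 = ε^1.25·(…)^4.75 = 2.30×10^-21; Term 2 = ν·Q^9.4·(…)^5.2 = 9.65×10^-22
D = 0.66·(2.30×10^-21 + 9.65×10^-22)^0.04 = 0.1000 m = 100 mm
Check: V = 1.85 m/s, Re = 7.79×10^4, f = 0.02355, h_f = 30.4 m ≈ 32.8 m ✓

D ≈ 100 mm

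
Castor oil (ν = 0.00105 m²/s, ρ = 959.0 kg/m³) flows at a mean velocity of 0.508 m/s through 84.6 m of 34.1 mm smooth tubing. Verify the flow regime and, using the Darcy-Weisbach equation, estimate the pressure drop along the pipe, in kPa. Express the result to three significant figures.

Re = VD/ν = 0.508·0.03410/0.00105 = 16.5 → laminar (Re < 2300)
f = 64/Re = 3.879
h_f = f(L/D)V²/(2g) = 3.879·(84.6/0.03410)·0.508²/(2·9.81) = 126.6 m
Δp = ρg·h_f = 959.0·9.81·126.6 = 1191 kPa

Δp ≈ 1190 kPa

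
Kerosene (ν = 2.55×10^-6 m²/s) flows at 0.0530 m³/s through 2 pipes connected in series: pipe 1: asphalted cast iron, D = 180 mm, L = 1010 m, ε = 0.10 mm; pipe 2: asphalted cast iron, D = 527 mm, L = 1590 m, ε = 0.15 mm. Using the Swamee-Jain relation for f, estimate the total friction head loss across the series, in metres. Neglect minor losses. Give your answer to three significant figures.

Pipe 1: V = 2.083 m/s, Re = 1.47×10^5, ε/D = 5.56×10^-4, f = 0.01978, h_1 = f(L/D)V²/2g = 24.54 m
Pipe 2: V = 0.2430 m/s, Re = 5.02×10^4, ε/D = 2.85×10^-4, f = 0.02185, h_2 = f(L/D)V²/2g = 0.1984 m
Series → Q common, losses add: H = Σh = 24.74 m

H ≈ 24.7 m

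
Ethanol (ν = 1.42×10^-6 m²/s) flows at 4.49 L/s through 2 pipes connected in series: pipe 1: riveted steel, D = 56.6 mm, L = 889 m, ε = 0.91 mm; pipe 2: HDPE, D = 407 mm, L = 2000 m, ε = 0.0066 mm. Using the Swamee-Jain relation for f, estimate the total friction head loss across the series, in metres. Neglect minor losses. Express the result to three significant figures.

Pipe 1: V = 1.785 m/s, Re = 7.11×10^4, ε/D = 0.0161, f = 0.04574, h_1 = f(L/D)V²/2g = 116.6 m
Pipe 2: V = 0.03451 m/s, Re = 9890, ε/D = 1.62×10^-5, f = 0.03109, h_2 = f(L/D)V²/2g = 0.009276 m
Series → Q common, losses add: H = Σh = 116.6 m

H ≈ 117 m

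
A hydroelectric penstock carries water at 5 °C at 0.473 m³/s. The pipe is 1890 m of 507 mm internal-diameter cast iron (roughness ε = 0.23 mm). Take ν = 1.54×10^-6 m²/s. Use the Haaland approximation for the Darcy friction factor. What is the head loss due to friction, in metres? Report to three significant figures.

V = 4Q/(πD²) = 4·0.473/(π·0.507²) = 2.343 m/s
Re = VD/ν = 2.343·0.507/1.54×10^-6 = 7.71×10^5 → turbulent
ε/D = 0.23/507 = 4.54×10^-4
Haaland: f = 0.01698
h_f = f(L/D)V²/(2g) = 0.01698·(1890/0.507)·2.343²/(2·9.81) = 17.71 m

h_f ≈ 17.7 m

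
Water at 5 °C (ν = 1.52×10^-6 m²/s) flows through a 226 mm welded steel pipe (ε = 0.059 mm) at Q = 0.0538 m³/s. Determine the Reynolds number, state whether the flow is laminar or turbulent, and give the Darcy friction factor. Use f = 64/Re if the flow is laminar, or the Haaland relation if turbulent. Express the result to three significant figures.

V = 4Q/(πD²) = 1.341 m/s
Re = VD/ν = 1.341·0.226/1.52×10^-6 = 1.99×10^5
Re > 4000 → turbulent; ε/D = 2.61×10^-4
Haaland: f = 0.01727

Re ≈ 1.99×10^5; turbulent; f ≈ 0.0173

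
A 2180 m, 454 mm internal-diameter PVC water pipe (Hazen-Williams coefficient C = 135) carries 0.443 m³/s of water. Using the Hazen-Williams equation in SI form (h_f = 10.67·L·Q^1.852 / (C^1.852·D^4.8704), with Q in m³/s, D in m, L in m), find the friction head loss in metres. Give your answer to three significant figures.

h_f = 10.67·2180·0.443^1.852 / (135^1.852·0.454^4.8704) = 27.33 m

h_f ≈ 27.3 m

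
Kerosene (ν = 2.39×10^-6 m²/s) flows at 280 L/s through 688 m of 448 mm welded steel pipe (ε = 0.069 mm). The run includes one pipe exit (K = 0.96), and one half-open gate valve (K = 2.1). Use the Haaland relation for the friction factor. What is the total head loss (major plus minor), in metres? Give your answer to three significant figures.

V = 4Q/(πD²) = 1.776 m/s; V²/2g = 0.1608 m
Re = 3.33×10^5, ε/D = 1.54×10^-4 → f = 0.01550 (Haaland)
Major: h_f = f(L/D)·V²/2g = 0.01550·1536·0.1608 = 3.827 m
Minor: ΣK = 3.06; h_m = ΣK·V²/2g = 0.4921 m
Total H_L = 3.827 + 0.4921 = 4.319 m

H_L ≈ 4.32 m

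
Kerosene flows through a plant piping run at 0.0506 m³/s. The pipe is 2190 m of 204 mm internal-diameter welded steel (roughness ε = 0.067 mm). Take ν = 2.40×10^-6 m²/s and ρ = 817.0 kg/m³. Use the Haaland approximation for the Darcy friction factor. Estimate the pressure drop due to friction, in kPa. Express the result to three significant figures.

V = 4Q/(πD²) = 4·0.0506/(π·0.204²) = 1.548 m/s
Re = VD/ν = 1.548·0.204/2.40×10^-6 = 1.32×10^5 → turbulent
ε/D = 0.067/204 = 3.28×10^-4
Haaland: f = 0.01859
h_f = f(L/D)V²/(2g) = 0.01859·(2190/0.204)·1.548²/(2·9.81) = 24.38 m
Δp = ρg·h_f = 817.0·9.81·24.38 = 195.4 kPa

Δp ≈ 195 kPa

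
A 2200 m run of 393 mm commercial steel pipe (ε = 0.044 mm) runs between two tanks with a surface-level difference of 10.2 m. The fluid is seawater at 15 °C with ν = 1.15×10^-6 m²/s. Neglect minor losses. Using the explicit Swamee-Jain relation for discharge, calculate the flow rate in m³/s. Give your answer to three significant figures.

Swamee-Jain (Type II): Q = -0.965·√(gD⁵h_f/L)·ln[ε/(3.7D) + √(3.17ν²L/(gD³h_f))]
√(gD⁵h_f/L) = √(9.81·0.393⁵·10.2/2200) = 0.02065
ε/(3.7D) = 3.03×10^-5; √(3.17ν²L/(gD³h_f)) = 3.90×10^-5
Q = -0.965·0.02065·ln(6.923×10^-5) = 0.1909 m³/s
Check: V = 1.57 m/s, Re = 5.38×10^5, f = 0.01449, h_f = 10.2 m ≈ 10.2 m ✓

Q ≈ 0.191 m³/s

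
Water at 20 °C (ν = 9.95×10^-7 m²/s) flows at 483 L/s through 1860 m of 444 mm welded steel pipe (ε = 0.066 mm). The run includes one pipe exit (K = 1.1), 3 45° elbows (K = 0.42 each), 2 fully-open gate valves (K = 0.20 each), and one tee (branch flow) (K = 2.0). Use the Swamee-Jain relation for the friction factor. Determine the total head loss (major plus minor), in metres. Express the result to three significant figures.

H_L ≈ 31.2 m

V = 4Q/(πD²) = 3.120 m/s; V²/2g = 0.4960 m
Re = 1.39×10^6, ε/D = 1.49×10^-4 → f = 0.01389 (Swamee-Jain)
Major: h_f = f(L/D)·V²/2g = 0.01389·4189·0.4960 = 28.85 m
Minor: ΣK = 4.76; h_m = ΣK·V²/2g = 2.361 m
Total H_L = 28.85 + 2.361 = 31.21 m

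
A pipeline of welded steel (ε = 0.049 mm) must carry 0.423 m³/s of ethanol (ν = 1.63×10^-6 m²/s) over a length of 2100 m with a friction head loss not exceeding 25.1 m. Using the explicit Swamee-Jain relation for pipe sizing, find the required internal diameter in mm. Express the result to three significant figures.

Swamee-Jain (Type III): D = 0.66·[ε^1.25·(LQ²/(gh_f))^4.75 + ν·Q^9.4·(L/(gh_f))^5.2]^0.04
LQ²/(gh_f) = 1.526; L/(gh_f) = 8.529
Term 1 = ε^1.25·(…)^4.75 = 3.05×10^-5; Term 2 = ν·Q^9.4·(…)^5.2 = 3.47×10^-5
D = 0.66·(3.05×10^-5 + 3.47×10^-5)^0.04 = 0.4489 m = 449 mm
Check: V = 2.67 m/s, Re = 7.36×10^5, f = 0.01401, h_f = 23.9 m ≈ 25.1 m ✓

D ≈ 449 mm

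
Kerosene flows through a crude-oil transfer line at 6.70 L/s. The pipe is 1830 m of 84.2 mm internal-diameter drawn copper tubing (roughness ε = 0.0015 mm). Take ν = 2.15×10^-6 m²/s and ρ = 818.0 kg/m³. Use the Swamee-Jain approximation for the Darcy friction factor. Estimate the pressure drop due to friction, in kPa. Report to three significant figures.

V = 4Q/(πD²) = 4·0.00670/(π·0.0842²) = 1.203 m/s
Re = VD/ν = 1.203·0.0842/2.15×10^-6 = 4.71×10^4 → turbulent
ε/D = 0.0015/84.2 = 1.78×10^-5
Swamee-Jain: f = 0.02111
h_f = f(L/D)V²/(2g) = 0.02111·(1830/0.0842)·1.203²/(2·9.81) = 33.86 m
Δp = ρg·h_f = 818.0·9.81·33.86 = 271.7 kPa

Δp ≈ 272 kPa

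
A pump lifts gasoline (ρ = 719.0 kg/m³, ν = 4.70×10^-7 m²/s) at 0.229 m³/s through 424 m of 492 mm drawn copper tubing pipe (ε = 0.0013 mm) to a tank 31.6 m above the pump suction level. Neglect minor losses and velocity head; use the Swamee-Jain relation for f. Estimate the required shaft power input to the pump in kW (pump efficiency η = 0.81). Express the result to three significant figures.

P_shaft ≈ 64.4 kW

V = 4Q/(πD²) = 1.205 m/s; Re = 1.26×10^6; ε/D = 2.64×10^-6; f = 0.01124
h_f = f(L/D)V²/2g = 0.7166 m
Total head H = z + h_f = 31.6 + 0.7166 = 32.32 m
P_hyd = ρgQH = 719.0·9.81·0.229·32.32 = 52.20 kW
P_shaft = P_hyd/η = 52.20/0.81 = 64.44 kW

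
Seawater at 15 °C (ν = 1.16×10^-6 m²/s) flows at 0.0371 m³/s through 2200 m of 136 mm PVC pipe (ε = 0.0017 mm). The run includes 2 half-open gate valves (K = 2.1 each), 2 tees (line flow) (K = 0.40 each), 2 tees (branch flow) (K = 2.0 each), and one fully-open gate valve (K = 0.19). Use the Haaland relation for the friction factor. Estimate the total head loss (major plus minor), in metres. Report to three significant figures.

V = 4Q/(πD²) = 2.554 m/s; V²/2g = 0.3324 m
Re = 2.99×10^5, ε/D = 1.25×10^-5 → f = 0.01445 (Haaland)
Major: h_f = f(L/D)·V²/2g = 0.01445·16176·0.3324 = 77.70 m
Minor: ΣK = 9.19; h_m = ΣK·V²/2g = 3.055 m
Total H_L = 77.70 + 3.055 = 80.76 m

H_L ≈ 80.8 m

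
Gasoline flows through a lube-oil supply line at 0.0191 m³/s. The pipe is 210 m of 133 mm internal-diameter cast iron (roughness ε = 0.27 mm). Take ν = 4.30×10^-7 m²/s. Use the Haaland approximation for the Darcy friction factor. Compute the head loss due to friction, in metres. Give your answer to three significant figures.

h_f ≈ 3.64 m

V = 4Q/(πD²) = 4·0.0191/(π·0.133²) = 1.375 m/s
Re = VD/ν = 1.375·0.133/4.30×10^-7 = 4.25×10^5 → turbulent
ε/D = 0.27/133 = 0.00203
Haaland: f = 0.02393
h_f = f(L/D)V²/(2g) = 0.02393·(210/0.133)·1.375²/(2·9.81) = 3.641 m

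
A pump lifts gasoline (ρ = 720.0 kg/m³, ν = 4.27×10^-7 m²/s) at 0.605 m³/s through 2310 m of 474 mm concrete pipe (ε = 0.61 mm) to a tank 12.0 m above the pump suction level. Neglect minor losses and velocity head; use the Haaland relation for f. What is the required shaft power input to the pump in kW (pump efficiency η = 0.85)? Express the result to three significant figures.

V = 4Q/(πD²) = 3.429 m/s; Re = 3.81×10^6; ε/D = 0.00129; f = 0.02100
h_f = f(L/D)V²/2g = 61.32 m
Total head H = z + h_f = 12.0 + 61.32 = 73.32 m
P_hyd = ρgQH = 720.0·9.81·0.605·73.32 = 313.3 kW
P_shaft = P_hyd/η = 313.3/0.85 = 368.6 kW

P_shaft ≈ 369 kW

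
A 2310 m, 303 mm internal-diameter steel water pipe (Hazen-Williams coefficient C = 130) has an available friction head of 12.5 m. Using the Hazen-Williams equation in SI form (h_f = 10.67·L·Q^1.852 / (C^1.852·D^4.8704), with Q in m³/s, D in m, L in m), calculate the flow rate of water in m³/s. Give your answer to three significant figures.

Rearranging: Q = [h_f·C^1.852·D^4.8704 / (10.67·L)]^(1/1.852)
Q = [12.5·130^1.852·0.303^4.8704 / (10.67·2310)]^0.540 = 0.09357 m³/s

Q ≈ 0.0936 m³/s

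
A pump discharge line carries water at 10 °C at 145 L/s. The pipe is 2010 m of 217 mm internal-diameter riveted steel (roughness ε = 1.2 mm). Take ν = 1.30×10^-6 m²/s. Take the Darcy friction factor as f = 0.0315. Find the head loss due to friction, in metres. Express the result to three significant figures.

h_f ≈ 229 m

V = 4Q/(πD²) = 4·0.145/(π·0.217²) = 3.921 m/s
h_f = f(L/D)V²/(2g) = 0.03150·(2010/0.217)·3.921²/(2·9.81) = 228.6 m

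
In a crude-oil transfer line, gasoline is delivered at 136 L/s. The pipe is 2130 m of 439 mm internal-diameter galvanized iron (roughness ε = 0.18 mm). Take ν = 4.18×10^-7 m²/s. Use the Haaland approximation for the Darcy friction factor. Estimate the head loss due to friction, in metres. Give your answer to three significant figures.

h_f ≈ 3.30 m

V = 4Q/(πD²) = 4·0.136/(π·0.439²) = 0.8985 m/s
Re = VD/ν = 0.8985·0.439/4.18×10^-7 = 9.44×10^5 → turbulent
ε/D = 0.18/439 = 4.10×10^-4
Haaland: f = 0.01655
h_f = f(L/D)V²/(2g) = 0.01655·(2130/0.439)·0.8985²/(2·9.81) = 3.304 m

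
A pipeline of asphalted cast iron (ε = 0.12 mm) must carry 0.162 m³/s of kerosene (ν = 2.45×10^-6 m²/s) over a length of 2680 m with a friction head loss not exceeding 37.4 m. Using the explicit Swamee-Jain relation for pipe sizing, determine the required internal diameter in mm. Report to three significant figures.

Swamee-Jain (Type III): D = 0.66·[ε^1.25·(LQ²/(gh_f))^4.75 + ν·Q^9.4·(L/(gh_f))^5.2]^0.04
LQ²/(gh_f) = 0.1917; L/(gh_f) = 7.305
Term 1 = ε^1.25·(…)^4.75 = 4.91×10^-9; Term 2 = ν·Q^9.4·(…)^5.2 = 2.81×10^-9
D = 0.66·(4.91×10^-9 + 2.81×10^-9)^0.04 = 0.3127 m = 313 mm
Check: V = 2.11 m/s, Re = 2.69×10^5, f = 0.01779, h_f = 34.6 m ≈ 37.4 m ✓

D ≈ 313 mm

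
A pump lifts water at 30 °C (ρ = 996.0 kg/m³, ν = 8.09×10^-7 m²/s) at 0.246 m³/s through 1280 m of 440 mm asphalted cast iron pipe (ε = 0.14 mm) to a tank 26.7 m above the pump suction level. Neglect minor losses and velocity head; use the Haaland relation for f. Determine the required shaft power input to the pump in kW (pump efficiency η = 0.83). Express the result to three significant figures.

V = 4Q/(πD²) = 1.618 m/s; Re = 8.80×10^5; ε/D = 3.18×10^-4; f = 0.01584
h_f = f(L/D)V²/2g = 6.148 m
Total head H = z + h_f = 26.7 + 6.148 = 32.85 m
P_hyd = ρgQH = 996.0·9.81·0.246·32.85 = 78.95 kW
P_shaft = P_hyd/η = 78.95/0.83 = 95.12 kW

P_shaft ≈ 95.1 kW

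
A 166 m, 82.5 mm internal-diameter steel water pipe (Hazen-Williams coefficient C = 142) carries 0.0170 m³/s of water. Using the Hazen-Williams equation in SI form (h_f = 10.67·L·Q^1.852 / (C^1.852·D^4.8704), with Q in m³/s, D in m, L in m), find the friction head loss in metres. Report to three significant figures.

h_f ≈ 18.3 m

h_f = 10.67·166·0.0170^1.852 / (142^1.852·0.0825^4.8704) = 18.29 m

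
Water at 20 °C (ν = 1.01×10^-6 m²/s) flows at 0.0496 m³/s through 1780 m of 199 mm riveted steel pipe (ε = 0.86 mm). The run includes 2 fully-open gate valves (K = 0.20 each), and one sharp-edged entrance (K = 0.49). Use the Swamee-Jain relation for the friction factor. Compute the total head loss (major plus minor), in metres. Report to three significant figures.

V = 4Q/(πD²) = 1.595 m/s; V²/2g = 0.1296 m
Re = 3.14×10^5, ε/D = 0.00432 → f = 0.02954 (Swamee-Jain)
Major: h_f = f(L/D)·V²/2g = 0.02954·8945·0.1296 = 34.25 m
Minor: ΣK = 0.890; h_m = ΣK·V²/2g = 0.1154 m
Total H_L = 34.25 + 0.1154 = 34.37 m

H_L ≈ 34.4 m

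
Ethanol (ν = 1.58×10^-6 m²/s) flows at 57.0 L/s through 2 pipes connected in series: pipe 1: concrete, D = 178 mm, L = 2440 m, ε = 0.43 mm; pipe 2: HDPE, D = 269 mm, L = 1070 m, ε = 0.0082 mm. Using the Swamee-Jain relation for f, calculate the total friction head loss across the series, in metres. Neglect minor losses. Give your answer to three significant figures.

Pipe 1: V = 2.291 m/s, Re = 2.58×10^5, ε/D = 0.00242, f = 0.02541, h_1 = f(L/D)V²/2g = 93.15 m
Pipe 2: V = 1.003 m/s, Re = 1.71×10^5, ε/D = 3.05×10^-5, f = 0.01627, h_2 = f(L/D)V²/2g = 3.319 m
Series → Q common, losses add: H = Σh = 96.47 m

H ≈ 96.5 m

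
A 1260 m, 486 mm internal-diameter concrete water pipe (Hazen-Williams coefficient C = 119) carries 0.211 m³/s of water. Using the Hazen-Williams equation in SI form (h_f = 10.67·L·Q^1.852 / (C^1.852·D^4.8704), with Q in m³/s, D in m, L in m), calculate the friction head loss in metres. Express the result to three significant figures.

h_f = 10.67·1260·0.211^1.852 / (119^1.852·0.486^4.8704) = 3.626 m

h_f ≈ 3.63 m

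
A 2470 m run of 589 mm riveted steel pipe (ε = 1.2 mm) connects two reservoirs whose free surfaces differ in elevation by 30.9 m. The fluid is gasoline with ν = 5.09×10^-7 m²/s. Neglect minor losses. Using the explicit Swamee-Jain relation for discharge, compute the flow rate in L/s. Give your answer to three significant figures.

Q ≈ 675 L/s

Swamee-Jain (Type II): Q = -0.965·√(gD⁵h_f/L)·ln[ε/(3.7D) + √(3.17ν²L/(gD³h_f))]
√(gD⁵h_f/L) = √(9.81·0.589⁵·30.9/2470) = 0.09327
ε/(3.7D) = 5.51×10^-4; √(3.17ν²L/(gD³h_f)) = 5.72×10^-6
Q = -0.965·0.09327·ln(5.564×10^-4) = 0.6745 m³/s
Check: V = 2.48 m/s, Re = 2.86×10^6, f = 0.02364, h_f = 31.0 m ≈ 30.9 m ✓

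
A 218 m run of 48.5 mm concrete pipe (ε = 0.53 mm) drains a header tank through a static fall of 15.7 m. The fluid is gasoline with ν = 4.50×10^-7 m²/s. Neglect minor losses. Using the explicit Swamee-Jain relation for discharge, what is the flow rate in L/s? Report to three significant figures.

Swamee-Jain (Type II): Q = -0.965·√(gD⁵h_f/L)·ln[ε/(3.7D) + √(3.17ν²L/(gD³h_f))]
√(gD⁵h_f/L) = √(9.81·0.0485⁵·15.7/218) = 4.354×10^-4
ε/(3.7D) = 0.00295; √(3.17ν²L/(gD³h_f)) = 8.92×10^-5
Q = -0.965·4.354×10^-4·ln(0.003043) = 0.002435 m³/s
Check: V = 1.32 m/s, Re = 1.42×10^5, f = 0.03966, h_f = 15.8 m ≈ 15.7 m ✓

Q ≈ 2.43 L/s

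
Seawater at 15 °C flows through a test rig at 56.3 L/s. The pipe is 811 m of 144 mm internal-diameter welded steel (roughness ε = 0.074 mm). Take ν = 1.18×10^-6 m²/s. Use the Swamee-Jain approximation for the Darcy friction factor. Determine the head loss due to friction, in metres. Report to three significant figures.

V = 4Q/(πD²) = 4·0.0563/(π·0.144²) = 3.457 m/s
Re = VD/ν = 3.457·0.144/1.18×10^-6 = 4.22×10^5 → turbulent
ε/D = 0.074/144 = 5.14×10^-4
Swamee-Jain: f = 0.01802
h_f = f(L/D)V²/(2g) = 0.01802·(811/0.144)·3.457²/(2·9.81) = 61.82 m

h_f ≈ 61.8 m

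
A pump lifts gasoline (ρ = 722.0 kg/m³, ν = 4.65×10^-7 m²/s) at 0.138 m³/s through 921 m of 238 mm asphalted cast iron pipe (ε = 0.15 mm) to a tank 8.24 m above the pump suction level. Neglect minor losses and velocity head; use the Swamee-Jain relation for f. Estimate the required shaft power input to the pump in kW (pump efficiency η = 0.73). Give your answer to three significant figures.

P_shaft ≈ 56.6 kW

V = 4Q/(πD²) = 3.102 m/s; Re = 1.59×10^6; ε/D = 6.30×10^-4; f = 0.01795
h_f = f(L/D)V²/2g = 34.07 m
Total head H = z + h_f = 8.24 + 34.07 = 42.31 m
P_hyd = ρgQH = 722.0·9.81·0.138·42.31 = 41.35 kW
P_shaft = P_hyd/η = 41.35/0.73 = 56.65 kW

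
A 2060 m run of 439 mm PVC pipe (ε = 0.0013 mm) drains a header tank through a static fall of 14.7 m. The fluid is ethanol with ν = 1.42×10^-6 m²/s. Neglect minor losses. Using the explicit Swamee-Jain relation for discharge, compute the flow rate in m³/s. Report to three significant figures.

Q ≈ 0.336 m³/s

Swamee-Jain (Type II): Q = -0.965·√(gD⁵h_f/L)·ln[ε/(3.7D) + √(3.17ν²L/(gD³h_f))]
√(gD⁵h_f/L) = √(9.81·0.439⁵·14.7/2060) = 0.03378
ε/(3.7D) = 8.00×10^-7; √(3.17ν²L/(gD³h_f)) = 3.29×10^-5
Q = -0.965·0.03378·ln(3.365×10^-5) = 0.3358 m³/s
Check: V = 2.22 m/s, Re = 6.86×10^5, f = 0.01244, h_f = 14.6 m ≈ 14.7 m ✓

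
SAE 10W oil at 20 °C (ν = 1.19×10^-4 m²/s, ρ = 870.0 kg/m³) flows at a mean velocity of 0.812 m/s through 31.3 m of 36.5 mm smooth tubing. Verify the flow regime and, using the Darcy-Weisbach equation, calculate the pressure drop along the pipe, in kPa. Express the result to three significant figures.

Δp ≈ 63.2 kPa

Re = VD/ν = 0.812·0.03650/1.19×10^-4 = 249 → laminar (Re < 2300)
f = 64/Re = 0.2570
h_f = f(L/D)V²/(2g) = 0.2570·(31.3/0.03650)·0.812²/(2·9.81) = 7.405 m
Δp = ρg·h_f = 870.0·9.81·7.405 = 63.20 kPa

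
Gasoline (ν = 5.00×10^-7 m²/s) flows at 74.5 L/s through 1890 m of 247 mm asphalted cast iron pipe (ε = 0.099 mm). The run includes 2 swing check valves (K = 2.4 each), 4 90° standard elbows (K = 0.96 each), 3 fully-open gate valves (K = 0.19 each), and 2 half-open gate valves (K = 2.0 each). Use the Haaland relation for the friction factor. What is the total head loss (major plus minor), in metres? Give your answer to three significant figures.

V = 4Q/(πD²) = 1.555 m/s; V²/2g = 0.1232 m
Re = 7.68×10^5, ε/D = 4.01×10^-4 → f = 0.01659 (Haaland)
Major: h_f = f(L/D)·V²/2g = 0.01659·7652·0.1232 = 15.64 m
Minor: ΣK = 13.2; h_m = ΣK·V²/2g = 1.628 m
Total H_L = 15.64 + 1.628 = 17.27 m

H_L ≈ 17.3 m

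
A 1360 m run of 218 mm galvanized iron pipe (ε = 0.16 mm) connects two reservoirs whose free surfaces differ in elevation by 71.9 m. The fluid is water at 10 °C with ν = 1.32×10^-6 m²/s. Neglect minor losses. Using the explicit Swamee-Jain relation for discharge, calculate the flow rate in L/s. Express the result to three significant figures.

Swamee-Jain (Type II): Q = -0.965·√(gD⁵h_f/L)·ln[ε/(3.7D) + √(3.17ν²L/(gD³h_f))]
√(gD⁵h_f/L) = √(9.81·0.218⁵·71.9/1360) = 0.01598
ε/(3.7D) = 1.98×10^-4; √(3.17ν²L/(gD³h_f)) = 3.21×10^-5
Q = -0.965·0.01598·ln(2.304×10^-4) = 0.1292 m³/s
Check: V = 3.46 m/s, Re = 5.71×10^5, f = 0.01901, h_f = 72.4 m ≈ 71.9 m ✓

Q ≈ 129 L/s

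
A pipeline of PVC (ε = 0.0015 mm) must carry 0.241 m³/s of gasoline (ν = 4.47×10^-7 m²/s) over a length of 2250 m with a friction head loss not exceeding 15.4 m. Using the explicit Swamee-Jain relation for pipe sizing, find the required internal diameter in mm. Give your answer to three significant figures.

Swamee-Jain (Type III): D = 0.66·[ε^1.25·(LQ²/(gh_f))^4.75 + ν·Q^9.4·(L/(gh_f))^5.2]^0.04
LQ²/(gh_f) = 0.8650; L/(gh_f) = 14.89
Term 1 = ε^1.25·(…)^4.75 = 2.64×10^-8; Term 2 = ν·Q^9.4·(…)^5.2 = 8.73×10^-7
D = 0.66·(2.64×10^-8 + 8.73×10^-7)^0.04 = 0.3782 m = 378 mm
Check: V = 2.15 m/s, Re = 1.82×10^6, f = 0.01067, h_f = 14.9 m ≈ 15.4 m ✓

D ≈ 378 mm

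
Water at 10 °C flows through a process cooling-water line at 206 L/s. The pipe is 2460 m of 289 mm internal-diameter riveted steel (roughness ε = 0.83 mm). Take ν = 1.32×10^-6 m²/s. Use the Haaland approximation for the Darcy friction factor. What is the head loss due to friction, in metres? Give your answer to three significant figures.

V = 4Q/(πD²) = 4·0.206/(π·0.289²) = 3.140 m/s
Re = VD/ν = 3.140·0.289/1.32×10^-6 = 6.88×10^5 → turbulent
ε/D = 0.83/289 = 0.00287
Haaland: f = 0.02608
h_f = f(L/D)V²/(2g) = 0.02608·(2460/0.289)·3.140²/(2·9.81) = 111.6 m

h_f ≈ 112 m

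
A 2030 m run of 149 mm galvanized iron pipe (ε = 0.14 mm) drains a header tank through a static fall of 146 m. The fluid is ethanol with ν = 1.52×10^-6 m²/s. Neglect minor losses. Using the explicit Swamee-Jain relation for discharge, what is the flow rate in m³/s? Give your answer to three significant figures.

Swamee-Jain (Type II): Q = -0.965·√(gD⁵h_f/L)·ln[ε/(3.7D) + √(3.17ν²L/(gD³h_f))]
√(gD⁵h_f/L) = √(9.81·0.149⁵·146/2030) = 0.007198
ε/(3.7D) = 2.54×10^-4; √(3.17ν²L/(gD³h_f)) = 5.60×10^-5
Q = -0.965·0.007198·ln(3.100×10^-4) = 0.05612 m³/s
Check: V = 3.22 m/s, Re = 3.15×10^5, f = 0.02044, h_f = 147 m ≈ 146 m ✓

Q ≈ 0.0561 m³/s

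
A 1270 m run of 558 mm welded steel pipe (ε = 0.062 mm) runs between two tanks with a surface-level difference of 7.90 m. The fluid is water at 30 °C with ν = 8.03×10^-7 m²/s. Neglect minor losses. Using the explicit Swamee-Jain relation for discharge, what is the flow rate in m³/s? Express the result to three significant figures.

Swamee-Jain (Type II): Q = -0.965·√(gD⁵h_f/L)·ln[ε/(3.7D) + √(3.17ν²L/(gD³h_f))]
√(gD⁵h_f/L) = √(9.81·0.558⁵·7.90/1270) = 0.05746
ε/(3.7D) = 3.00×10^-5; √(3.17ν²L/(gD³h_f)) = 1.39×10^-5
Q = -0.965·0.05746·ln(4.392×10^-5) = 0.5563 m³/s
Check: V = 2.27 m/s, Re = 1.58×10^6, f = 0.01324, h_f = 7.95 m ≈ 7.90 m ✓

Q ≈ 0.556 m³/s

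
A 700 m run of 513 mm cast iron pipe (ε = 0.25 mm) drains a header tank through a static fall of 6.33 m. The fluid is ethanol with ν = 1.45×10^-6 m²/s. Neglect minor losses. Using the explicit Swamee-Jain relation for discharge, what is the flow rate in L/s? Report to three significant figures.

Swamee-Jain (Type II): Q = -0.965·√(gD⁵h_f/L)·ln[ε/(3.7D) + √(3.17ν²L/(gD³h_f))]
√(gD⁵h_f/L) = √(9.81·0.513⁵·6.33/700) = 0.05614
ε/(3.7D) = 1.32×10^-4; √(3.17ν²L/(gD³h_f)) = 2.36×10^-5
Q = -0.965·0.05614·ln(1.553×10^-4) = 0.4751 m³/s
Check: V = 2.30 m/s, Re = 8.13×10^5, f = 0.01733, h_f = 6.37 m ≈ 6.33 m ✓

Q ≈ 475 L/s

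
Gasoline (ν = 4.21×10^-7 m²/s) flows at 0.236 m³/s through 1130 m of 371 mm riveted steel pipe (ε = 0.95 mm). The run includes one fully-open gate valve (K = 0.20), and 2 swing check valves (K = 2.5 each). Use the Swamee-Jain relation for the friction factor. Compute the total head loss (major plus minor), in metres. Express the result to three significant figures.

V = 4Q/(πD²) = 2.183 m/s; V²/2g = 0.2429 m
Re = 1.92×10^6, ε/D = 0.00256 → f = 0.02516 (Swamee-Jain)
Major: h_f = f(L/D)·V²/2g = 0.02516·3046·0.2429 = 18.62 m
Minor: ΣK = 5.20; h_m = ΣK·V²/2g = 1.263 m
Total H_L = 18.62 + 1.263 = 19.88 m

H_L ≈ 19.9 m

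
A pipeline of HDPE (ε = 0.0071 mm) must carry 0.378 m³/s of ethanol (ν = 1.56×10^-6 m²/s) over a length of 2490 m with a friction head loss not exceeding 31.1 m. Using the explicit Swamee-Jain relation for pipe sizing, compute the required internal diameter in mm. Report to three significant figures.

D ≈ 416 mm

Swamee-Jain (Type III): D = 0.66·[ε^1.25·(LQ²/(gh_f))^4.75 + ν·Q^9.4·(L/(gh_f))^5.2]^0.04
LQ²/(gh_f) = 1.166; L/(gh_f) = 8.161
Term 1 = ε^1.25·(…)^4.75 = 7.61×10^-7; Term 2 = ν·Q^9.4·(…)^5.2 = 9.18×10^-6
D = 0.66·(7.61×10^-7 + 9.18×10^-6)^0.04 = 0.4163 m = 416 mm
Check: V = 2.78 m/s, Re = 7.41×10^5, f = 0.01256, h_f = 29.5 m ≈ 31.1 m ✓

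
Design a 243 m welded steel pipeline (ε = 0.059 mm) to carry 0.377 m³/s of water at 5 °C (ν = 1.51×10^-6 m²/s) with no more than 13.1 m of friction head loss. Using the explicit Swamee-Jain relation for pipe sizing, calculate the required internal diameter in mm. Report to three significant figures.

Swamee-Jain (Type III): D = 0.66·[ε^1.25·(LQ²/(gh_f))^4.75 + ν·Q^9.4·(L/(gh_f))^5.2]^0.04
LQ²/(gh_f) = 0.2688; L/(gh_f) = 1.891
Term 1 = ε^1.25·(…)^4.75 = 1.01×10^-8; Term 2 = ν·Q^9.4·(…)^5.2 = 4.32×10^-9
D = 0.66·(1.01×10^-8 + 4.32×10^-9)^0.04 = 0.3205 m = 321 mm
Check: V = 4.67 m/s, Re = 9.92×10^5, f = 0.01460, h_f = 12.3 m ≈ 13.1 m ✓

D ≈ 321 mm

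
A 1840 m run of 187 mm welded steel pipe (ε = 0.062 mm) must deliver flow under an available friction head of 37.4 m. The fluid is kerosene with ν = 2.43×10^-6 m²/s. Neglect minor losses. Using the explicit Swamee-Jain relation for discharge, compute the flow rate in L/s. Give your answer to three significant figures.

Swamee-Jain (Type II): Q = -0.965·√(gD⁵h_f/L)·ln[ε/(3.7D) + √(3.17ν²L/(gD³h_f))]
√(gD⁵h_f/L) = √(9.81·0.187⁵·37.4/1840) = 0.006753
ε/(3.7D) = 8.96×10^-5; √(3.17ν²L/(gD³h_f)) = 1.20×10^-4
Q = -0.965·0.006753·ln(2.094×10^-4) = 0.05520 m³/s
Check: V = 2.01 m/s, Re = 1.55×10^5, f = 0.01853, h_f = 37.5 m ≈ 37.4 m ✓

Q ≈ 55.2 L/s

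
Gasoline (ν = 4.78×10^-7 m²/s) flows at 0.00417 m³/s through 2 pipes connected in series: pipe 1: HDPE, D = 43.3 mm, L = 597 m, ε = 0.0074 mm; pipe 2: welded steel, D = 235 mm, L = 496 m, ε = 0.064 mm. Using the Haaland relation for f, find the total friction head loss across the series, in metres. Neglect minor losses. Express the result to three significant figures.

Pipe 1: V = 2.832 m/s, Re = 2.57×10^5, ε/D = 1.71×10^-4, f = 0.01614, h_1 = f(L/D)V²/2g = 90.93 m
Pipe 2: V = 0.09614 m/s, Re = 4.73×10^4, ε/D = 2.72×10^-4, f = 0.02177, h_2 = f(L/D)V²/2g = 0.02165 m
Series → Q common, losses add: H = Σh = 90.95 m

H ≈ 90.9 m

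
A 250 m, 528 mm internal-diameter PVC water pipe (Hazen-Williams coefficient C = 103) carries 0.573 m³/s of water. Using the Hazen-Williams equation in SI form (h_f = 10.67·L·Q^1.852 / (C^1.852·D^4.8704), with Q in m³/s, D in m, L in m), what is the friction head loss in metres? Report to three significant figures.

h_f = 10.67·250·0.573^1.852 / (103^1.852·0.528^4.8704) = 3.993 m

h_f ≈ 3.99 m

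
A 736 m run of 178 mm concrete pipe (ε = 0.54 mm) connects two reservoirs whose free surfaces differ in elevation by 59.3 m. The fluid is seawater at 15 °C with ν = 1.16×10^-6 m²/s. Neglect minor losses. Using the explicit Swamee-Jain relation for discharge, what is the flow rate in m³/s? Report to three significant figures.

Swamee-Jain (Type II): Q = -0.965·√(gD⁵h_f/L)·ln[ε/(3.7D) + √(3.17ν²L/(gD³h_f))]
√(gD⁵h_f/L) = √(9.81·0.178⁵·59.3/736) = 0.01188
ε/(3.7D) = 8.20×10^-4; √(3.17ν²L/(gD³h_f)) = 3.09×10^-5
Q = -0.965·0.01188·ln(8.509×10^-4) = 0.08107 m³/s
Check: V = 3.26 m/s, Re = 5.00×10^5, f = 0.02663, h_f = 59.6 m ≈ 59.3 m ✓

Q ≈ 0.0811 m³/s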